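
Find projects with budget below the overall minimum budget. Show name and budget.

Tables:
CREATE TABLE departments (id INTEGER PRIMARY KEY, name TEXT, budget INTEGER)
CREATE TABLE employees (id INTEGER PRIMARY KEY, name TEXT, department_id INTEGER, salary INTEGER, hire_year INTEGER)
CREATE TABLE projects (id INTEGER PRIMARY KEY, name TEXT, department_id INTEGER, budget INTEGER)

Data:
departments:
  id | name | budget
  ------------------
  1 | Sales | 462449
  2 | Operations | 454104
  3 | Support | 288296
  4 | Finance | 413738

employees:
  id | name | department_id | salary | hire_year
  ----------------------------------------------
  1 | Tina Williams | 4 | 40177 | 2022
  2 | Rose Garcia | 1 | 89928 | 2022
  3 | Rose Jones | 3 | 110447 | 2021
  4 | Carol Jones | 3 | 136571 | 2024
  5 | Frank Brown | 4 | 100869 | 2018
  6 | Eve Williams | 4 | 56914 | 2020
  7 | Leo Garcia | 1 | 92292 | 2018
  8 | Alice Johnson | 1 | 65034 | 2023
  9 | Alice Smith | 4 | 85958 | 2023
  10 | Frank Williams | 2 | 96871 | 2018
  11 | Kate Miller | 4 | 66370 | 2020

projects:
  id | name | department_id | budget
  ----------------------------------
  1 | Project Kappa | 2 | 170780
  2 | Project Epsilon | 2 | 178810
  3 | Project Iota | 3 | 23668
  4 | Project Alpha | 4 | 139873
SELECT name, budget FROM projects WHERE budget < (SELECT MIN(budget) FROM projects)

Execution result:
(no rows)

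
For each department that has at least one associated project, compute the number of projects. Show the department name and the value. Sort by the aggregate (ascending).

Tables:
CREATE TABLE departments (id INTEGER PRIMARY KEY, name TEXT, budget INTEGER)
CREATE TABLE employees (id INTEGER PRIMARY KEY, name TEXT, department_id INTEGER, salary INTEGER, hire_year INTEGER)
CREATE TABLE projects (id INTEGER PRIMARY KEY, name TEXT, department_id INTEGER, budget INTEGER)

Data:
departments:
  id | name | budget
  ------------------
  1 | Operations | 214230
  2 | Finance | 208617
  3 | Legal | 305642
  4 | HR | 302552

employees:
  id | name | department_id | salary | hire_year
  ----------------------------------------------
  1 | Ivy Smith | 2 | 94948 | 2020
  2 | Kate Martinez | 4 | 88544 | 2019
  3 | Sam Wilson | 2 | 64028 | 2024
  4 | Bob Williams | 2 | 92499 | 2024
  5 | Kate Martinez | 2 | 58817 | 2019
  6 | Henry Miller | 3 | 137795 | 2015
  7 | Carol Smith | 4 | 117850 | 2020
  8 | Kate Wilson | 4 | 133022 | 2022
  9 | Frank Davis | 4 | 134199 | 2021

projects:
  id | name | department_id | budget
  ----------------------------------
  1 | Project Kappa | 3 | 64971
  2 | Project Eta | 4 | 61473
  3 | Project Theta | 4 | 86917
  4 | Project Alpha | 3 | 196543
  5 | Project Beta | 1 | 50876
SELECT p.name, COUNT(*) AS n FROM projects c JOIN departments p ON c.department_id = p.id GROUP BY p.id, p.name ORDER BY n ASC

Execution result:
name | n
Operations | 1
Legal | 2
HR | 2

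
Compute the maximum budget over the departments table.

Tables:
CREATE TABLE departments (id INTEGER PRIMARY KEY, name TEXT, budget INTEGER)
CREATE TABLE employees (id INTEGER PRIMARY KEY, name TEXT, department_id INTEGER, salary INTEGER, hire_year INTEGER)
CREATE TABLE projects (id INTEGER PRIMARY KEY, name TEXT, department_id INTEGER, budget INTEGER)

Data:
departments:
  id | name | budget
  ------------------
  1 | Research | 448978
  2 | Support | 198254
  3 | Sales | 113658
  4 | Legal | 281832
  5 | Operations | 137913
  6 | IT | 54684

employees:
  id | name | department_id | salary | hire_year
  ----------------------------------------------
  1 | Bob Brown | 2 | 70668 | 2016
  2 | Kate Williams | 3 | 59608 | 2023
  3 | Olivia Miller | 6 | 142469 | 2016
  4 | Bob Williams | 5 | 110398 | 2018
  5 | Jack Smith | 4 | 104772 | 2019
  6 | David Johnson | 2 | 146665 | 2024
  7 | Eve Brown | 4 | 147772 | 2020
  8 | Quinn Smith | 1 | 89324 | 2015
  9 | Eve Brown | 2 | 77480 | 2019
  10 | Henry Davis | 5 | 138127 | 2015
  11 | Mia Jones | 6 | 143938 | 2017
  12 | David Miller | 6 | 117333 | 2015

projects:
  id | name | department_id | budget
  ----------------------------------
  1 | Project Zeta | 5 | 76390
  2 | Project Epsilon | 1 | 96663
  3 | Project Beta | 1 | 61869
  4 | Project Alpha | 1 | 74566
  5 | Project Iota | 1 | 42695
SELECT MAX(budget) FROM departments

Execution result:
448978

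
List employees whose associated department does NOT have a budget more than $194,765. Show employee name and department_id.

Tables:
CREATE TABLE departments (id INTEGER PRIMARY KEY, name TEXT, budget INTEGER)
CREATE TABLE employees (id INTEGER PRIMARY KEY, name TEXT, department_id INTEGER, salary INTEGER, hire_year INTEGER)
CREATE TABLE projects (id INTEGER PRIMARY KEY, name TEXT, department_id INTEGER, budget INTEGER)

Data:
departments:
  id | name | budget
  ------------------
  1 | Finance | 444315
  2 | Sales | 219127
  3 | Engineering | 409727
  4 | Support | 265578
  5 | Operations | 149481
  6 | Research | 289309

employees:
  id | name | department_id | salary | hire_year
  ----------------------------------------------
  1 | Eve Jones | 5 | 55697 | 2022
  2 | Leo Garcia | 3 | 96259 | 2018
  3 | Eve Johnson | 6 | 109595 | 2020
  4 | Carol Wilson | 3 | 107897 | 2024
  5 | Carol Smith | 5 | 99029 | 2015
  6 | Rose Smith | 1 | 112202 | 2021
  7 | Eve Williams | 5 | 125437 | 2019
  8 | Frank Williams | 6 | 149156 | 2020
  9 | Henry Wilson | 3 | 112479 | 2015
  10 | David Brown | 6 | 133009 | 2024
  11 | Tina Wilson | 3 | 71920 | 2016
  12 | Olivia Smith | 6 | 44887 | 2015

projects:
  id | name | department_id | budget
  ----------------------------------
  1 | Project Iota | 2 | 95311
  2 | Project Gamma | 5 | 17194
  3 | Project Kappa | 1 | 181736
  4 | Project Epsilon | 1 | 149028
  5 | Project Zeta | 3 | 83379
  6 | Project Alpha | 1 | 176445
SELECT name, department_id FROM employees WHERE department_id NOT IN (SELECT id FROM departments WHERE budget > 194765)

Execution result:
name | department_id
Eve Jones | 5
Carol Smith | 5
Eve Williams | 5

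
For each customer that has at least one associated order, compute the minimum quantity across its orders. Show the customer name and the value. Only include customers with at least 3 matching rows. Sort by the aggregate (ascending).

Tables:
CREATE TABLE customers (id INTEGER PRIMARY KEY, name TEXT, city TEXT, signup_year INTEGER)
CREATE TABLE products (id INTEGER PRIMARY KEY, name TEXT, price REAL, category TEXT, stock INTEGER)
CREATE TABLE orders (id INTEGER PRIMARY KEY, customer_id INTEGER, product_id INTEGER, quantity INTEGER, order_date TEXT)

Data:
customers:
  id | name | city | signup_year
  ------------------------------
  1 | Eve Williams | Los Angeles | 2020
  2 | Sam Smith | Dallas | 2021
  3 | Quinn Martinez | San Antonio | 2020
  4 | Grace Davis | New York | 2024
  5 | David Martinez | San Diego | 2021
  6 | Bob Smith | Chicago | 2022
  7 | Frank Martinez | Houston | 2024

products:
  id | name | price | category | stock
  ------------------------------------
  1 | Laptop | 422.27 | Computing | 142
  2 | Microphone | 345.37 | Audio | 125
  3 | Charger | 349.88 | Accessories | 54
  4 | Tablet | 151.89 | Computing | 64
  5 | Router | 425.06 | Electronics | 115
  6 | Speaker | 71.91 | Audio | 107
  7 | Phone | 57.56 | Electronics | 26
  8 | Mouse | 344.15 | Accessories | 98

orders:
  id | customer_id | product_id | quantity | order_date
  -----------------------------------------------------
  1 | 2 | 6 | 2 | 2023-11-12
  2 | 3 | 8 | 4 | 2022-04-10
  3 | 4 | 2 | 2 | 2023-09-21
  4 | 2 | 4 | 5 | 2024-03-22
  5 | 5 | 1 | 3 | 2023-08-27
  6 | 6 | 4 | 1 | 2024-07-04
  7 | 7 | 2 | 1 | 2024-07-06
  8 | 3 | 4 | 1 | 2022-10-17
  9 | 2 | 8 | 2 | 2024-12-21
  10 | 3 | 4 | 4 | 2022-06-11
SELECT p.name, MIN(c.quantity) AS min_quantity FROM orders c JOIN customers p ON c.customer_id = p.id GROUP BY p.id, p.name HAVING COUNT(*) >= 3 ORDER BY min_quantity ASC

Execution result:
name | min_quantity
Quinn Martinez | 1
Sam Smith | 2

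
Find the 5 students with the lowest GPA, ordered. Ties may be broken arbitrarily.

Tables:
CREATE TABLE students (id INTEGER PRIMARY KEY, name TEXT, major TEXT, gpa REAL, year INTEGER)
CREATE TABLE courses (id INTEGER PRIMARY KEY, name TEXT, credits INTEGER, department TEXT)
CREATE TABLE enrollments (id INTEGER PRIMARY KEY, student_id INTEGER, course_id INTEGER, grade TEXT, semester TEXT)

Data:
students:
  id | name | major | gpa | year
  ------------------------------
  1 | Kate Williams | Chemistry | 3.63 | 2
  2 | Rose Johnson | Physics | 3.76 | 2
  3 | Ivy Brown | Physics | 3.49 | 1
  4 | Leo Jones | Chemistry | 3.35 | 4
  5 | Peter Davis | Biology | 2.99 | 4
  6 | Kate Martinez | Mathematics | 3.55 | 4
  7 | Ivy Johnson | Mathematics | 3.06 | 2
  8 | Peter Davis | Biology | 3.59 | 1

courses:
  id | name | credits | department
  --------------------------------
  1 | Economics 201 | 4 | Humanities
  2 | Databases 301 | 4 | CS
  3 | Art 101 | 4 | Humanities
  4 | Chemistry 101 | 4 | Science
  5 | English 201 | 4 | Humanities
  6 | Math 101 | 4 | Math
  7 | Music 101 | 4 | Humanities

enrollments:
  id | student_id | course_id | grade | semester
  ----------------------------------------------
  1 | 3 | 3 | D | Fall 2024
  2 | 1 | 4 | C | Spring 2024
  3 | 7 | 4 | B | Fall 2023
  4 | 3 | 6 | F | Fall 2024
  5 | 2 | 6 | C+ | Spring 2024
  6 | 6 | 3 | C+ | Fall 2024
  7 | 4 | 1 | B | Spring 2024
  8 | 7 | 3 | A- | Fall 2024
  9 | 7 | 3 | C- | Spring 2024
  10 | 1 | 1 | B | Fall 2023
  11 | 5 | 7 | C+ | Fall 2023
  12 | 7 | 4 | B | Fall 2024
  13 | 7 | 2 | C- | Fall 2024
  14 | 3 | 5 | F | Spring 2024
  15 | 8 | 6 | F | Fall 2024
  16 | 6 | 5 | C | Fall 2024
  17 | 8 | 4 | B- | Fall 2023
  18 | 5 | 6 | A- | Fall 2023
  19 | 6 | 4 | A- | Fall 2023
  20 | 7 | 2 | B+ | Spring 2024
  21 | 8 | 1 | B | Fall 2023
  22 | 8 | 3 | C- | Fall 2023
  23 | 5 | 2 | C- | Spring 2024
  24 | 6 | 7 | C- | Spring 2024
SELECT name, gpa FROM students ORDER BY gpa ASC LIMIT 5

Execution result:
name | gpa
Peter Davis | 2.99
Ivy Johnson | 3.06
Leo Jones | 3.35
Ivy Brown | 3.49
Kate Martinez | 3.55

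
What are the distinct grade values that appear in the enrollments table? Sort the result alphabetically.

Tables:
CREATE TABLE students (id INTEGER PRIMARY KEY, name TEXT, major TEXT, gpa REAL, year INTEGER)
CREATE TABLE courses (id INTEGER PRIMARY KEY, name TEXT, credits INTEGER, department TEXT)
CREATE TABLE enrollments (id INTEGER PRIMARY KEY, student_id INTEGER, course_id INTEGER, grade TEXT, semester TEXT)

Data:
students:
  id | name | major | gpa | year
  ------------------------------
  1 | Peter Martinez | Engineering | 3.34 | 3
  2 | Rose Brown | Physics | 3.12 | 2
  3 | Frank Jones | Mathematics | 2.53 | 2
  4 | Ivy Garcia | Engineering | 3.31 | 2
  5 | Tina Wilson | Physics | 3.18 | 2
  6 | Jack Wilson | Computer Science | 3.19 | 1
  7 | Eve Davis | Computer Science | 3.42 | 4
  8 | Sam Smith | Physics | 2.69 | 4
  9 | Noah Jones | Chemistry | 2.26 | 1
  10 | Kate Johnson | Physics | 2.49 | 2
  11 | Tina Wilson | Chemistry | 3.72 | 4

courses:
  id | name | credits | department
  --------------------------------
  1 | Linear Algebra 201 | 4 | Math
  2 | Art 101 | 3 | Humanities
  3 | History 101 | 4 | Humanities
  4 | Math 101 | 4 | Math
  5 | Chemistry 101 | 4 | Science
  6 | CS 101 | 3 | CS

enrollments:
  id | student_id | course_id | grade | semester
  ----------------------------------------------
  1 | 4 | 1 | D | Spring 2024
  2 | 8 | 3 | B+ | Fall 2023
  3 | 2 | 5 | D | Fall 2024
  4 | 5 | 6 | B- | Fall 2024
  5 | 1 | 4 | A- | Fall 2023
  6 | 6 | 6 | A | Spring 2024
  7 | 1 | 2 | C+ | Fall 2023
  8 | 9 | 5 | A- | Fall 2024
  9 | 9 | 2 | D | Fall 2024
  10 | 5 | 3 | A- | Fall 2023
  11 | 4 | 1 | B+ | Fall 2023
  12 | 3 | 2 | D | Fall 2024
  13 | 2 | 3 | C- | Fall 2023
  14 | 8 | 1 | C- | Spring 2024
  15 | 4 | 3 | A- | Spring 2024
SELECT DISTINCT grade FROM enrollments ORDER BY grade

Execution result:
grade
A
A-
B+
B-
C+
C-
D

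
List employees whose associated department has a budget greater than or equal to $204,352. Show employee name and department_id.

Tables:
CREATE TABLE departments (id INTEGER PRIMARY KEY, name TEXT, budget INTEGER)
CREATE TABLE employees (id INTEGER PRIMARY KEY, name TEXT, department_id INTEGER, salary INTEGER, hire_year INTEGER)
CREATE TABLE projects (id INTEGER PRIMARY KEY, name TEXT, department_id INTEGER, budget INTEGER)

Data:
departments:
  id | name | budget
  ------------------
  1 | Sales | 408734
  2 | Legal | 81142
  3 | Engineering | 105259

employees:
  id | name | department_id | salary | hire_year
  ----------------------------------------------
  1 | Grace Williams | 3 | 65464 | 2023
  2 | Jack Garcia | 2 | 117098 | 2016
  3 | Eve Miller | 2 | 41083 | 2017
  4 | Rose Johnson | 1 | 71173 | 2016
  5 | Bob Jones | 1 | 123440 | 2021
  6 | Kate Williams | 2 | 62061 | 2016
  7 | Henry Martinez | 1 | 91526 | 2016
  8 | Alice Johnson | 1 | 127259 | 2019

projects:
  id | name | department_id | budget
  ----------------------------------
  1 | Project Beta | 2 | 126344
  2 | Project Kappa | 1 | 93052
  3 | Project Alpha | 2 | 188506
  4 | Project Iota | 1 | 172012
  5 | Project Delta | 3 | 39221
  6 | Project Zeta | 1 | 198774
SELECT name, department_id FROM employees WHERE department_id IN (SELECT id FROM departments WHERE budget >= 204352)

Execution result:
name | department_id
Rose Johnson | 1
Bob Jones | 1
Henry Martinez | 1
Alice Johnson | 1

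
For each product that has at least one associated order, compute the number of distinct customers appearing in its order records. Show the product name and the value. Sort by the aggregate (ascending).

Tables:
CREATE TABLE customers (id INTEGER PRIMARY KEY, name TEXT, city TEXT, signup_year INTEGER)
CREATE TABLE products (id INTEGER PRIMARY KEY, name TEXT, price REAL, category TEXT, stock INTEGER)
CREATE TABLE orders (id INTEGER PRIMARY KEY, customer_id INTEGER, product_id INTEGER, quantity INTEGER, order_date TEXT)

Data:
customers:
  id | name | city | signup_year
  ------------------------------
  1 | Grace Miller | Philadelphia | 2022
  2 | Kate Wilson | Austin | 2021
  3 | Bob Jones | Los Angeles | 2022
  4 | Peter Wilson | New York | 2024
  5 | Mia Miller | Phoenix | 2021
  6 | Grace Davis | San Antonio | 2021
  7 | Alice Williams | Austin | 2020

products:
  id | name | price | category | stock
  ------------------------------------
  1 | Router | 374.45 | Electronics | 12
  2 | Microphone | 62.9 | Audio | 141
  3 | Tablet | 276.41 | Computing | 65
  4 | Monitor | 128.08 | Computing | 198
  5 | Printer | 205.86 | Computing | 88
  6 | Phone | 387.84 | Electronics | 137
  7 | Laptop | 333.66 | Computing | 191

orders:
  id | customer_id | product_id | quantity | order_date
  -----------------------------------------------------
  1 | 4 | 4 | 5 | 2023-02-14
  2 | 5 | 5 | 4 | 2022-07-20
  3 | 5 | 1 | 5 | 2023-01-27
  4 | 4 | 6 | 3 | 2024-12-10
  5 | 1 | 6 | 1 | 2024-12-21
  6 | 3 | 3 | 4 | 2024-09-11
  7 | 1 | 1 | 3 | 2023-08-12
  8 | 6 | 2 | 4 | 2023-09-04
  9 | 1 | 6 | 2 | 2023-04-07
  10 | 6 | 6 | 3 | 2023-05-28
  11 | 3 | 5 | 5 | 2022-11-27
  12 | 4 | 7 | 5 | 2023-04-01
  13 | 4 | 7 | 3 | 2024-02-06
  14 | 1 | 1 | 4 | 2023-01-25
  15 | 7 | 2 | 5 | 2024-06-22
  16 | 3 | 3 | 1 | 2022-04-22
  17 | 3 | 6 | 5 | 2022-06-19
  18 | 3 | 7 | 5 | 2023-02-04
SELECT p.name, COUNT(DISTINCT c.customer_id) AS distinct_customer_count FROM orders c JOIN products p ON c.product_id = p.id GROUP BY p.id, p.name ORDER BY distinct_customer_count ASC

Execution result:
name | distinct_customer_count
Tablet | 1
Monitor | 1
Router | 2
Microphone | 2
Printer | 2
Laptop | 2
Phone | 4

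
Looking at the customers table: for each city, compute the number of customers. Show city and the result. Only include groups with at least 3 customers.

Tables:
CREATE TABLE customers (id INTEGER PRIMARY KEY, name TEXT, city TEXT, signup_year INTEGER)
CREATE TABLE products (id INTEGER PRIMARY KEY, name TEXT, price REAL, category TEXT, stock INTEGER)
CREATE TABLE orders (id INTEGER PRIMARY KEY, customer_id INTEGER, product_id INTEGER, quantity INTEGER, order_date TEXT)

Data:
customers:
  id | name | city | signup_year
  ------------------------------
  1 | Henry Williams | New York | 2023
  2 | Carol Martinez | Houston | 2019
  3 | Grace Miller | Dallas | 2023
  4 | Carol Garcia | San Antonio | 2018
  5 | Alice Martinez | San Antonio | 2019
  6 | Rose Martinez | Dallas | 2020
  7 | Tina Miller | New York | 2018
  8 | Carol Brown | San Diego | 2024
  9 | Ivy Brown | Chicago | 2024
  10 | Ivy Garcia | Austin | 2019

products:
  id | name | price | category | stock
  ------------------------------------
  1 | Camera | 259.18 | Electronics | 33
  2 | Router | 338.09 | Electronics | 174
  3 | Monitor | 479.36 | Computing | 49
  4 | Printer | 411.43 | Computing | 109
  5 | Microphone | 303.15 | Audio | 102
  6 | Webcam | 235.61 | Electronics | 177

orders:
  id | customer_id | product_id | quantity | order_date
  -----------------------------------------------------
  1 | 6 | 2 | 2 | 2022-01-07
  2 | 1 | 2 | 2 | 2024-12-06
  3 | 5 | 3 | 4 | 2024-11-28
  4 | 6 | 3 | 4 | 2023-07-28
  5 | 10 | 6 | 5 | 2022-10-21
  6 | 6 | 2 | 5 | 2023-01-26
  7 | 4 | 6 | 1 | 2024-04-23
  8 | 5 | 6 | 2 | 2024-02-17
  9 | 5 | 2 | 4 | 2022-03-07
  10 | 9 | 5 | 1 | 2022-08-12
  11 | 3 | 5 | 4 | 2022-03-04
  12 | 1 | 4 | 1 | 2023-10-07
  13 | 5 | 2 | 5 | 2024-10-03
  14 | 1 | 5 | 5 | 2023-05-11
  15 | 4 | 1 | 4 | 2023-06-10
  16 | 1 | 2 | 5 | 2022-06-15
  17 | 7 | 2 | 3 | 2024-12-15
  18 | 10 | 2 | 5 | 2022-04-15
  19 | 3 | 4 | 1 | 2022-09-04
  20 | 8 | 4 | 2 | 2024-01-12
SELECT city, COUNT(*) AS n FROM customers GROUP BY city HAVING COUNT(*) >= 3

Execution result:
(no rows)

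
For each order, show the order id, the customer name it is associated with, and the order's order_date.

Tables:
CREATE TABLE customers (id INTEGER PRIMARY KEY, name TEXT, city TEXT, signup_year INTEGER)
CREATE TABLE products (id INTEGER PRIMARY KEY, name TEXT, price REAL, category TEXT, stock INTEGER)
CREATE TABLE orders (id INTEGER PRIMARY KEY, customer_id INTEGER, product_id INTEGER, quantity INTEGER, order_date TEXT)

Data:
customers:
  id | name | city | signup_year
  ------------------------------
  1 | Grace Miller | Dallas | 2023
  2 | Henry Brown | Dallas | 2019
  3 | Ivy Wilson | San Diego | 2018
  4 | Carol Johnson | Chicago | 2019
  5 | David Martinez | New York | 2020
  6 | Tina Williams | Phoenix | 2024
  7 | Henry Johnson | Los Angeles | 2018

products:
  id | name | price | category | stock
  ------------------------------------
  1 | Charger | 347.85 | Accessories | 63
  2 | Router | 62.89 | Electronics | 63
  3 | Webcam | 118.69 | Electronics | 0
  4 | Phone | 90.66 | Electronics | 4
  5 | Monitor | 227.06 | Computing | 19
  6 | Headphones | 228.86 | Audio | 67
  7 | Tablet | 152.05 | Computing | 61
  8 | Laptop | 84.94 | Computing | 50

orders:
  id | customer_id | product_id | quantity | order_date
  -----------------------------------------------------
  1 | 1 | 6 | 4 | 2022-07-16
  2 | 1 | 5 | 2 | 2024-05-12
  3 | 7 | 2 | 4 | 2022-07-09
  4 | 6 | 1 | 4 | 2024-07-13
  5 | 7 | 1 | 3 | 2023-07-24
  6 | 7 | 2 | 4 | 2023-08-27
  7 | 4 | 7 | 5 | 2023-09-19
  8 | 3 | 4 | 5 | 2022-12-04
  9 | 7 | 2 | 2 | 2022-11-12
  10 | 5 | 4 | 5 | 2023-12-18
SELECT c.id, p.name AS customer, c.order_date FROM orders c JOIN customers p ON c.customer_id = p.id

Execution result:
id | customer | order_date
1 | Grace Miller | 2022-07-16
2 | Grace Miller | 2024-05-12
3 | Henry Johnson | 2022-07-09
4 | Tina Williams | 2024-07-13
5 | Henry Johnson | 2023-07-24
6 | Henry Johnson | 2023-08-27
7 | Carol Johnson | 2023-09-19
8 | Ivy Wilson | 2022-12-04
9 | Henry Johnson | 2022-11-12
10 | David Martinez | 2023-12-18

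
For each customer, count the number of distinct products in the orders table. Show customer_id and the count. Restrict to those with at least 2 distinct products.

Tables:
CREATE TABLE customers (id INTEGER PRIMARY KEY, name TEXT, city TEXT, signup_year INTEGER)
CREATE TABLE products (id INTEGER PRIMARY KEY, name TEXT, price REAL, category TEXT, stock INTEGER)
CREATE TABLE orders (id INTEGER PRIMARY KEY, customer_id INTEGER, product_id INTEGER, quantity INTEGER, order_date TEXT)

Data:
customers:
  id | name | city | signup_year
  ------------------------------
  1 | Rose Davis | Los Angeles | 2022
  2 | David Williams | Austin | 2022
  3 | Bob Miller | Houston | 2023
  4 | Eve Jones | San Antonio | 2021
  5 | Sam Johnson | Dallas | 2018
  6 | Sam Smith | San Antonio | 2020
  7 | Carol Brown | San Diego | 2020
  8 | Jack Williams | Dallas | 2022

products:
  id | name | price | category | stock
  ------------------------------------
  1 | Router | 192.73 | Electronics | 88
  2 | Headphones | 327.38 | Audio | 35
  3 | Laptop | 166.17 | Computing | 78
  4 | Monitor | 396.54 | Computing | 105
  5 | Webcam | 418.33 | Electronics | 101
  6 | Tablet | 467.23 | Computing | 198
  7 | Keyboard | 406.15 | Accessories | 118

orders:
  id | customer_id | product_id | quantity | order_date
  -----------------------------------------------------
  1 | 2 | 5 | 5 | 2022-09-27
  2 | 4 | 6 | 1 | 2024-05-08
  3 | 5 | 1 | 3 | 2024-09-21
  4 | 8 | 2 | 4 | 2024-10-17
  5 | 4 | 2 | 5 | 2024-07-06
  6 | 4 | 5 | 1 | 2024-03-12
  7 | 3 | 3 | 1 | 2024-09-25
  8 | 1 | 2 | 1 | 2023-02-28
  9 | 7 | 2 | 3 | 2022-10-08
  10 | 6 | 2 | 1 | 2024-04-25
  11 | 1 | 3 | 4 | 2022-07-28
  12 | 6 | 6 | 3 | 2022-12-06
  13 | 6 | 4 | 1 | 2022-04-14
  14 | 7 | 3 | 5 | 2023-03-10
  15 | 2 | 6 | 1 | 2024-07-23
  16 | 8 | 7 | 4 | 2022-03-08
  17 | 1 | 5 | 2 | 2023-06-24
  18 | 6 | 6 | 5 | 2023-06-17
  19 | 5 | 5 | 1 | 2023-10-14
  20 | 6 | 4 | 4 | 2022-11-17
SELECT customer_id, COUNT(DISTINCT product_id) AS distinct_product_count FROM orders GROUP BY customer_id HAVING COUNT(DISTINCT product_id) >= 2

Execution result:
customer_id | distinct_product_count
1 | 3
2 | 2
4 | 3
5 | 2
6 | 3
7 | 2
8 | 2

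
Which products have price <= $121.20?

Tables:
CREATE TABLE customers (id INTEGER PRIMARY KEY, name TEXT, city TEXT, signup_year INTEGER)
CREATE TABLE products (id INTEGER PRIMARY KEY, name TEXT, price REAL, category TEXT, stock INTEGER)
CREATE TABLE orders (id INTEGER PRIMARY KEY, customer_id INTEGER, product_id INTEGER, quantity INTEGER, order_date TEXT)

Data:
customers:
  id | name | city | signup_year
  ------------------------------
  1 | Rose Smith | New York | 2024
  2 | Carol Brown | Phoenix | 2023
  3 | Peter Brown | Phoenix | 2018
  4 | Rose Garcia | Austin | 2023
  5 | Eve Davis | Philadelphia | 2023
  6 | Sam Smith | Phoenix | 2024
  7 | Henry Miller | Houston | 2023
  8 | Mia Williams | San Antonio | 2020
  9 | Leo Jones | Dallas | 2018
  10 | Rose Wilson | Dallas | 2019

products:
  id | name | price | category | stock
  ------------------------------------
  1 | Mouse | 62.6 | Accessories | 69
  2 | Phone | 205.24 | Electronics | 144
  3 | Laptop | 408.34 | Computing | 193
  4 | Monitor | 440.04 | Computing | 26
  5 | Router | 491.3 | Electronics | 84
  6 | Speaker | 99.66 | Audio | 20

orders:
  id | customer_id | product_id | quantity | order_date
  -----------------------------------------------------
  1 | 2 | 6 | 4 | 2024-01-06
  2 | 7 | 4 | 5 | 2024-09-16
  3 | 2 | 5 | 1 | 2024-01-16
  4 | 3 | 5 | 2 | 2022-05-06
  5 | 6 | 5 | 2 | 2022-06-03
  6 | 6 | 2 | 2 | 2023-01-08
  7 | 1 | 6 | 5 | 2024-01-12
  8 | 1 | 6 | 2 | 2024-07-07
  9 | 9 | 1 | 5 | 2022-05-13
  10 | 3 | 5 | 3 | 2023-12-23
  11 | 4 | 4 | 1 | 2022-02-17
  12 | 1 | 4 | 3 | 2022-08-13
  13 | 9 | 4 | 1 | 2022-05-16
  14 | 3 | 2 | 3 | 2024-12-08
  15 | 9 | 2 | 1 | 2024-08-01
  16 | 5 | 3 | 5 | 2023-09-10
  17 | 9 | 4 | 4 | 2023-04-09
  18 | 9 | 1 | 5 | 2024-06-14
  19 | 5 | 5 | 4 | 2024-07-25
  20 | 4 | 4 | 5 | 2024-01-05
SELECT name, price FROM products WHERE price <= 121.2

Execution result:
name | price
Mouse | 62.60
Speaker | 99.66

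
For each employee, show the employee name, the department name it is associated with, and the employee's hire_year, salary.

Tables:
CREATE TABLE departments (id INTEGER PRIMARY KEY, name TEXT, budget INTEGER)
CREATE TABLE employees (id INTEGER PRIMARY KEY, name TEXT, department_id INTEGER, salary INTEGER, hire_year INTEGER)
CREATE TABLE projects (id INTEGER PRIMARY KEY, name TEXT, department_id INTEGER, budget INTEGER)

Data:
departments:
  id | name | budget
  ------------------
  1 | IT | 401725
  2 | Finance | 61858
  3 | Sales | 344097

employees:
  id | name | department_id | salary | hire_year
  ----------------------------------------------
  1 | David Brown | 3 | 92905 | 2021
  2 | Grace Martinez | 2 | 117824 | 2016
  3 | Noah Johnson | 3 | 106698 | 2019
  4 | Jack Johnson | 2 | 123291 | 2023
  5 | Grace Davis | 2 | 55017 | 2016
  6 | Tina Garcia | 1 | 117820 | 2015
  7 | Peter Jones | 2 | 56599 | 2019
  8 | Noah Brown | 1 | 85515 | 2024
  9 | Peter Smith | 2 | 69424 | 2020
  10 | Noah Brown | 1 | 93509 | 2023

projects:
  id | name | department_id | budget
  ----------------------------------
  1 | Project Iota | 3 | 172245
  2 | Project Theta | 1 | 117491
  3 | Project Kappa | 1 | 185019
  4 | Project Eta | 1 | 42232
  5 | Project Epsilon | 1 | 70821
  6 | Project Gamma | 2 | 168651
SELECT c.name, p.name AS department, c.hire_year, c.salary FROM employees c JOIN departments p ON c.department_id = p.id

Execution result:
name | department | hire_year | salary
David Brown | Sales | 2021 | 92905
Grace Martinez | Finance | 2016 | 117824
Noah Johnson | Sales | 2019 | 106698
Jack Johnson | Finance | 2023 | 123291
Grace Davis | Finance | 2016 | 55017
Tina Garcia | IT | 2015 | 117820
Peter Jones | Finance | 2019 | 56599
Noah Brown | IT | 2024 | 85515
Peter Smith | Finance | 2020 | 69424
Noah Brown | IT | 2023 | 93509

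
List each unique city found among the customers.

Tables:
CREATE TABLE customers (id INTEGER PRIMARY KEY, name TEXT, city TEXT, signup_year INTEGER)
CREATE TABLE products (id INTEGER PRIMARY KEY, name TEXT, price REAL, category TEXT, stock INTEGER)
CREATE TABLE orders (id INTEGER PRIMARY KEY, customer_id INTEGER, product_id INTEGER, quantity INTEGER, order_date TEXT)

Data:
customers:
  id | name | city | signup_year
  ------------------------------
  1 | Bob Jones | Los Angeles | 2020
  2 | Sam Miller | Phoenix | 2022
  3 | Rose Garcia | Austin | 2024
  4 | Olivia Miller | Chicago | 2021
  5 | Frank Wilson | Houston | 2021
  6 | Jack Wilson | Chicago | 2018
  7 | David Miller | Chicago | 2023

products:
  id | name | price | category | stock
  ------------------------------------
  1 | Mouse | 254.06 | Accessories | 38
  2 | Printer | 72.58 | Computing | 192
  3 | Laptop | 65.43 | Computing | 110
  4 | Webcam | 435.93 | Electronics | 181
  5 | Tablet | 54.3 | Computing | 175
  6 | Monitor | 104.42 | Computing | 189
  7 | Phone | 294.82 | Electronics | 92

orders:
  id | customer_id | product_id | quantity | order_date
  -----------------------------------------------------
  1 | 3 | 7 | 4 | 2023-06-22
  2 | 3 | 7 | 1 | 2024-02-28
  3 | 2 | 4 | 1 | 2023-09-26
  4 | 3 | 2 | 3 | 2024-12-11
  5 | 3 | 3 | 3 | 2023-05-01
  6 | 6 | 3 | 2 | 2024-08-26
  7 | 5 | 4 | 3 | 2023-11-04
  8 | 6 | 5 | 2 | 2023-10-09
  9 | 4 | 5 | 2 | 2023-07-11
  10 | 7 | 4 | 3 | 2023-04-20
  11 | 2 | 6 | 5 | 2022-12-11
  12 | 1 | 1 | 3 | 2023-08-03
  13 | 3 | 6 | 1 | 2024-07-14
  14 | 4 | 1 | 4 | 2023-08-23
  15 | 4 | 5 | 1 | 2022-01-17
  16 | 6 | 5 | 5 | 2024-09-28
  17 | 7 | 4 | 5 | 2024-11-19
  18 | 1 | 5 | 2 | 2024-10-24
SELECT DISTINCT city FROM customers

Execution result:
city
Los Angeles
Phoenix
Austin
Chicago
Houston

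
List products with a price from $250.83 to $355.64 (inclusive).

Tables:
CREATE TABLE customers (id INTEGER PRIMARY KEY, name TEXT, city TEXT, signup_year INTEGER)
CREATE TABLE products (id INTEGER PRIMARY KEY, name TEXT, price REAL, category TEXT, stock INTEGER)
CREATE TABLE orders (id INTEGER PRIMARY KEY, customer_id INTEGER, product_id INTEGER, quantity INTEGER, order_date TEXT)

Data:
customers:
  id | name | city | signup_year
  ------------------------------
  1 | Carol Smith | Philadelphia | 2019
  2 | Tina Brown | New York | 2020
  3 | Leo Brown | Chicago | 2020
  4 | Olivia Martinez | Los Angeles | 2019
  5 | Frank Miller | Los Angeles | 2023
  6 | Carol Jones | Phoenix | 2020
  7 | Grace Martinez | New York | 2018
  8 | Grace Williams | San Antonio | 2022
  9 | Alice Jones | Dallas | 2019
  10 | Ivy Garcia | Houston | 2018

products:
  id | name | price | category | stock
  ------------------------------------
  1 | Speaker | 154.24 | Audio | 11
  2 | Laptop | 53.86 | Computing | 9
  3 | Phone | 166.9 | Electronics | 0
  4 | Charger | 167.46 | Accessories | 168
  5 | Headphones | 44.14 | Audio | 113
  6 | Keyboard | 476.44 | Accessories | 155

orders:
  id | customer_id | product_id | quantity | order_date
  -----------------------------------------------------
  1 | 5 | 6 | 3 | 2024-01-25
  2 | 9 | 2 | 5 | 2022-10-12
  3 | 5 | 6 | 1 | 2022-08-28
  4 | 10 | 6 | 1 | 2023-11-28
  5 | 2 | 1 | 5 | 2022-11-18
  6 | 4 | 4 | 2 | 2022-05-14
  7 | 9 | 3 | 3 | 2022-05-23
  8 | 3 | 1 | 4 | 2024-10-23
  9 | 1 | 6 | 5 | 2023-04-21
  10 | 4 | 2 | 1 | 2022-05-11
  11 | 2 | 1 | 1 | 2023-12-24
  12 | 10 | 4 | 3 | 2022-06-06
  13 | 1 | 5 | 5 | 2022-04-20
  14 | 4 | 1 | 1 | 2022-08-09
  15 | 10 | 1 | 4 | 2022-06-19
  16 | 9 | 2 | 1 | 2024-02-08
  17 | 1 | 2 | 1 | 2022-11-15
SELECT name, price FROM products WHERE price BETWEEN 250.83 AND 355.64

Execution result:
(no rows)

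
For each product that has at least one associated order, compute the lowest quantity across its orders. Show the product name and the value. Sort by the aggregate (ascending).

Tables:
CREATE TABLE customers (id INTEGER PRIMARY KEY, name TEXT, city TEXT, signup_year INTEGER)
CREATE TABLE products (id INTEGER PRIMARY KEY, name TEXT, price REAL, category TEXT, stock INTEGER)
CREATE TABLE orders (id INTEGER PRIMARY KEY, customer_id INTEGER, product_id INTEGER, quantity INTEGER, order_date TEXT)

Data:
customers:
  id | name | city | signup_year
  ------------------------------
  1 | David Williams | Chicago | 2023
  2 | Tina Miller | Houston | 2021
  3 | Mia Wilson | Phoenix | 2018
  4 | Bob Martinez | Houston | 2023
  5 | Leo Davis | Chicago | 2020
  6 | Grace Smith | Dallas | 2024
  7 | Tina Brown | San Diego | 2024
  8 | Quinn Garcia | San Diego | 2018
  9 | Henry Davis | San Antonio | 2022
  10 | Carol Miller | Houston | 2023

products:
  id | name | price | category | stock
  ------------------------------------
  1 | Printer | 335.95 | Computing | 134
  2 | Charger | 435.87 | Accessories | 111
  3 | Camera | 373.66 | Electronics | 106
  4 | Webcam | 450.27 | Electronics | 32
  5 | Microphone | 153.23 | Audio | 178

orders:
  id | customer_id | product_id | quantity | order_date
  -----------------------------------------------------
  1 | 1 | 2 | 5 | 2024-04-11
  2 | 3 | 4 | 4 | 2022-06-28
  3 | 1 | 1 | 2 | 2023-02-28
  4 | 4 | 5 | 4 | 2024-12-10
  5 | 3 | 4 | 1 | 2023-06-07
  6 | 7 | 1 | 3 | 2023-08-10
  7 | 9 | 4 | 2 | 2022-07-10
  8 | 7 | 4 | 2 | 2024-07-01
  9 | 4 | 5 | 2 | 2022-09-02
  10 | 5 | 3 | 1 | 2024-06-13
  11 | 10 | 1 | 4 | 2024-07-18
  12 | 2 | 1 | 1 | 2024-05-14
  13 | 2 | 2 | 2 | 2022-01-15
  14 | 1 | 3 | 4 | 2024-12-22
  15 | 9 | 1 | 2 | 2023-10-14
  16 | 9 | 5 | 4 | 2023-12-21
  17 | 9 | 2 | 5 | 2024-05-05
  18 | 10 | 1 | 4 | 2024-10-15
SELECT p.name, MIN(c.quantity) AS min_quantity FROM orders c JOIN products p ON c.product_id = p.id GROUP BY p.id, p.name ORDER BY min_quantity ASC

Execution result:
name | min_quantity
Printer | 1
Camera | 1
Webcam | 1
Charger | 2
Microphone | 2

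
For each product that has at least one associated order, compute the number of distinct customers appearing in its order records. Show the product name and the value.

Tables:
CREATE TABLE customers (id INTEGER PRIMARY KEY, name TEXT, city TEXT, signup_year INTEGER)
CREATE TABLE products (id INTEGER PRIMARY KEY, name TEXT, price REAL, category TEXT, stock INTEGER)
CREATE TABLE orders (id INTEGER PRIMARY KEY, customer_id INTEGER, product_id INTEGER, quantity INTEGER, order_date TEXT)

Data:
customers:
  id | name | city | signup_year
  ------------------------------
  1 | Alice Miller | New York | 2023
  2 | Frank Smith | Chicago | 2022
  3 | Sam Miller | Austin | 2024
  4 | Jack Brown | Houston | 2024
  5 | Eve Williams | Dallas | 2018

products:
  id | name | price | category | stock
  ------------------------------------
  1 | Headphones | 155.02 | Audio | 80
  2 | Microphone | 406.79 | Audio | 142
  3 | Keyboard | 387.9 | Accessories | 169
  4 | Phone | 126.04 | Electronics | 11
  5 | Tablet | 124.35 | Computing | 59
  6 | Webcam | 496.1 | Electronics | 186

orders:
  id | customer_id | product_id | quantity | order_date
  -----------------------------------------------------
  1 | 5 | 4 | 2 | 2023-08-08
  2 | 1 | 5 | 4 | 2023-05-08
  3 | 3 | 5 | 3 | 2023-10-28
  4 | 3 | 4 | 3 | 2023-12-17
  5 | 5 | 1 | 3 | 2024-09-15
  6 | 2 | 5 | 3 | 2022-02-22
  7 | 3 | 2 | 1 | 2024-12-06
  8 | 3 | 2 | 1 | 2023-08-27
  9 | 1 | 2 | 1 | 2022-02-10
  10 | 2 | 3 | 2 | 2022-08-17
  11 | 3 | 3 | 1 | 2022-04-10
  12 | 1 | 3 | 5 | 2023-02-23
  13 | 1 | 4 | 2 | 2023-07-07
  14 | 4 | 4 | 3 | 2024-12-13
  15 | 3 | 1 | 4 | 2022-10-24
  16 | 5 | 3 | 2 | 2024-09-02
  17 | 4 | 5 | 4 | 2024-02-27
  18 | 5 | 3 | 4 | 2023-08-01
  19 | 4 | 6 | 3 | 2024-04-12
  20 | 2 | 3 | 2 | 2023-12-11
SELECT p.name, COUNT(DISTINCT c.customer_id) AS distinct_customer_count FROM orders c JOIN products p ON c.product_id = p.id GROUP BY p.id, p.name

Execution result:
name | distinct_customer_count
Headphones | 2
Microphone | 2
Keyboard | 4
Phone | 4
Tablet | 4
Webcam | 1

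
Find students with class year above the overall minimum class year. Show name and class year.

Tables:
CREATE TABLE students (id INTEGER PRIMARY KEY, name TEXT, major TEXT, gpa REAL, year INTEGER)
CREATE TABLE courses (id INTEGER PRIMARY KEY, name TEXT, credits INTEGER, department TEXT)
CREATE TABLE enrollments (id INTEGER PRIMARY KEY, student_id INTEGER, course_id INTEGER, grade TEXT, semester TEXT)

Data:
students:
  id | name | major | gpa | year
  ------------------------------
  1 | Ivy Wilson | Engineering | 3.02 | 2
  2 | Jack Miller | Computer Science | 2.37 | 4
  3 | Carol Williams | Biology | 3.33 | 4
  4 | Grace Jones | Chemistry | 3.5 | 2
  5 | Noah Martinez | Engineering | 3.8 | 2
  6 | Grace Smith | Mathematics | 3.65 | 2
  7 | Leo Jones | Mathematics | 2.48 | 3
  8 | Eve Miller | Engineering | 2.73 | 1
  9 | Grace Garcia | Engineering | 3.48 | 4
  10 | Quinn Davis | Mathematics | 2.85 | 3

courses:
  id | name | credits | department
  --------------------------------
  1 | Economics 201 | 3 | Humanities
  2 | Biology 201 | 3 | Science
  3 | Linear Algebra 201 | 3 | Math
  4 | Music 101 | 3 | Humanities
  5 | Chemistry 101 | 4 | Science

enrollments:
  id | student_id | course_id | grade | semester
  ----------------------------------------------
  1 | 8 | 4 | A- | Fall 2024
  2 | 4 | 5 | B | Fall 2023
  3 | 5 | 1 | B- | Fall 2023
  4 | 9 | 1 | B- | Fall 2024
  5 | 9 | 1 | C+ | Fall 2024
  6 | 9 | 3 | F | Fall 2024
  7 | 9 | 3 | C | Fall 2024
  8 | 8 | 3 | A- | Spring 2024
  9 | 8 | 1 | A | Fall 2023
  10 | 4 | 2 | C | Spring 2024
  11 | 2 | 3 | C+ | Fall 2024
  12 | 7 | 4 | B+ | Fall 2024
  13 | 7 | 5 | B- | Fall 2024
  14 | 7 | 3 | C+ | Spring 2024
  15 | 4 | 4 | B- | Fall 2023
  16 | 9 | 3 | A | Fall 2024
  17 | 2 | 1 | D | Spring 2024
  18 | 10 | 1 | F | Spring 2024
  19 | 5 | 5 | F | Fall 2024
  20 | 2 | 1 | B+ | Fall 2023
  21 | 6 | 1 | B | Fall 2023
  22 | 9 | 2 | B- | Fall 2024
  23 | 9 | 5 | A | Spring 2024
SELECT name, year FROM students WHERE year > (SELECT MIN(year) FROM students)

Execution result:
name | year
Ivy Wilson | 2
Jack Miller | 4
Carol Williams | 4
Grace Jones | 2
Noah Martinez | 2
Grace Smith | 2
Leo Jones | 3
Grace Garcia | 4
Quinn Davis | 3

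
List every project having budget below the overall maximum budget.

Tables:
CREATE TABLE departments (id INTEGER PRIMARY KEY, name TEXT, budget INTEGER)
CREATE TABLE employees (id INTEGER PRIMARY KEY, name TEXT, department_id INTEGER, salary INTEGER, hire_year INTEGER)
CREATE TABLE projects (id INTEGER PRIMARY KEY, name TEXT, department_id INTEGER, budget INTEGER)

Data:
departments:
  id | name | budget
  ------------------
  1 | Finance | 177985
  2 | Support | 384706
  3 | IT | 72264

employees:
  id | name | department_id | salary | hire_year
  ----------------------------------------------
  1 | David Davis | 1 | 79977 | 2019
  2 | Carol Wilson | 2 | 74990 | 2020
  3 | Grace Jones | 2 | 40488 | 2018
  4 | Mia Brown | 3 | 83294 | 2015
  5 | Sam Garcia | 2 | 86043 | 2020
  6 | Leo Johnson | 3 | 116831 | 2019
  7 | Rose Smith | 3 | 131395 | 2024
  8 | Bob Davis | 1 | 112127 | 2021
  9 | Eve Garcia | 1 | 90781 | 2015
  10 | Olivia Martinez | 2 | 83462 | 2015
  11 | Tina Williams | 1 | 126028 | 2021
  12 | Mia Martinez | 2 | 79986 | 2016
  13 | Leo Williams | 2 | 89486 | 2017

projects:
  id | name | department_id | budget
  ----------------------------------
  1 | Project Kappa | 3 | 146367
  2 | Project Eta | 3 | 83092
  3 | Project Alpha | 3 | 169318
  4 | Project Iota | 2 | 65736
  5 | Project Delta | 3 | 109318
SELECT name, budget FROM projects WHERE budget < (SELECT MAX(budget) FROM projects)

Execution result:
name | budget
Project Kappa | 146367
Project Eta | 83092
Project Iota | 65736
Project Delta | 109318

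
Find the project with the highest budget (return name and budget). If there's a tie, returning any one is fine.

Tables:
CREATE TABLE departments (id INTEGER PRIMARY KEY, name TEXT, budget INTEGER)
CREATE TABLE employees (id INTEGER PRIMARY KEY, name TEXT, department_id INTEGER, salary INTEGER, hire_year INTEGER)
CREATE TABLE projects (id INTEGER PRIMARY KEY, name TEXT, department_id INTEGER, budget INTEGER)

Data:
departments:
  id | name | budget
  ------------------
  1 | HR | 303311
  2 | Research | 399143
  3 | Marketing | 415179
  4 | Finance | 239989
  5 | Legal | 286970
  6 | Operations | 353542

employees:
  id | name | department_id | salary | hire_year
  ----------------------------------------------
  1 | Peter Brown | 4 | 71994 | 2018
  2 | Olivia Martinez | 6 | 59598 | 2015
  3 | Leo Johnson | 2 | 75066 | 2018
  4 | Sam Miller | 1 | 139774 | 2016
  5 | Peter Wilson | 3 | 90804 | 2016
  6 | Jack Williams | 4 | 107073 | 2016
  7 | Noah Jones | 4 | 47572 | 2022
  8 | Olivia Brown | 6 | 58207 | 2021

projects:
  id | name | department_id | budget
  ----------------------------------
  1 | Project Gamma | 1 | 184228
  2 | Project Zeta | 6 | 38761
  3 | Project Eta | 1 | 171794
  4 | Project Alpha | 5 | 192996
SELECT name, budget FROM projects ORDER BY budget DESC LIMIT 1

Execution result:
name | budget
Project Alpha | 192996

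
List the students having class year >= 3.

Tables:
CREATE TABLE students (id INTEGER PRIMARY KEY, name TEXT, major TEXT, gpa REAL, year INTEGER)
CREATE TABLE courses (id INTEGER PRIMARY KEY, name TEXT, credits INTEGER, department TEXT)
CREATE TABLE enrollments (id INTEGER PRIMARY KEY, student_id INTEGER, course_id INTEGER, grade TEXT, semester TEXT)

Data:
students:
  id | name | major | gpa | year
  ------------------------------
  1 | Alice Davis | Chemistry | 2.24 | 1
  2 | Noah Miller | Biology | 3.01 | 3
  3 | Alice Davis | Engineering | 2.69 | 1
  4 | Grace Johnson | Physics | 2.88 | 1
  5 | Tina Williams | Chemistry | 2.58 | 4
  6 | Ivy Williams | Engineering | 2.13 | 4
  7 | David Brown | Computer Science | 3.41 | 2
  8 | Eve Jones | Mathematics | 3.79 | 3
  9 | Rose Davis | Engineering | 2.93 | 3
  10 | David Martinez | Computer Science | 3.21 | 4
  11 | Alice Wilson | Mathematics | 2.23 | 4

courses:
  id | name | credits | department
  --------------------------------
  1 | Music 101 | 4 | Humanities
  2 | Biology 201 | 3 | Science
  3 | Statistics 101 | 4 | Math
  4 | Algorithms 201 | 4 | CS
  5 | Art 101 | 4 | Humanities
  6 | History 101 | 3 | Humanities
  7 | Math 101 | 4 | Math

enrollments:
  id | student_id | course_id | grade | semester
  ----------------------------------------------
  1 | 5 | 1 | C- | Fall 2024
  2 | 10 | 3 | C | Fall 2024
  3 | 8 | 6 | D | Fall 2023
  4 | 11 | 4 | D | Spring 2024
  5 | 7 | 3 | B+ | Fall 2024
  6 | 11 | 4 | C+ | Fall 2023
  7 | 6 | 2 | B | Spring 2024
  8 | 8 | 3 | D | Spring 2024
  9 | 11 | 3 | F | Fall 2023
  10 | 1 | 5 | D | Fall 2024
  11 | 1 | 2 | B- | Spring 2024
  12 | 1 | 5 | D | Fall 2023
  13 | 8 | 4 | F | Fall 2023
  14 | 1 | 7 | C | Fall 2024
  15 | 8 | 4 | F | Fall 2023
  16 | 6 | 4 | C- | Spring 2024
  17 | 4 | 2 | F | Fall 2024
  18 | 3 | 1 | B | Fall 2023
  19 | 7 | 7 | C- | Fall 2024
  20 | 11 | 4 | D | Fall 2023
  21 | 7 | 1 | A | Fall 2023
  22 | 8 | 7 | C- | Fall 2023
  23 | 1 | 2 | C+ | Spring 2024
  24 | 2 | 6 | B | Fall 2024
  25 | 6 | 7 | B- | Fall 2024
SELECT name, year FROM students WHERE year >= 3

Execution result:
name | year
Noah Miller | 3
Tina Williams | 4
Ivy Williams | 4
Eve Jones | 3
Rose Davis | 3
David Martinez | 4
Alice Wilson | 4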